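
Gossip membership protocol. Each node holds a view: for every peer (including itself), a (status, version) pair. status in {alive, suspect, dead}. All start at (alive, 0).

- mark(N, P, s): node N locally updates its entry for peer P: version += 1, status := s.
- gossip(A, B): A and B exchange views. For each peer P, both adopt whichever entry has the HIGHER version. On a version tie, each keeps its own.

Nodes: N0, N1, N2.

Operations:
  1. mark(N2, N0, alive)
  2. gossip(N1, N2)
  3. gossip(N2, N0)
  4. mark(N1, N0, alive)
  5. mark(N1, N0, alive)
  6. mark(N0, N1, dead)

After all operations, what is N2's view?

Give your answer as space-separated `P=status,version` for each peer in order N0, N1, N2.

Answer: N0=alive,1 N1=alive,0 N2=alive,0

Derivation:
Op 1: N2 marks N0=alive -> (alive,v1)
Op 2: gossip N1<->N2 -> N1.N0=(alive,v1) N1.N1=(alive,v0) N1.N2=(alive,v0) | N2.N0=(alive,v1) N2.N1=(alive,v0) N2.N2=(alive,v0)
Op 3: gossip N2<->N0 -> N2.N0=(alive,v1) N2.N1=(alive,v0) N2.N2=(alive,v0) | N0.N0=(alive,v1) N0.N1=(alive,v0) N0.N2=(alive,v0)
Op 4: N1 marks N0=alive -> (alive,v2)
Op 5: N1 marks N0=alive -> (alive,v3)
Op 6: N0 marks N1=dead -> (dead,v1)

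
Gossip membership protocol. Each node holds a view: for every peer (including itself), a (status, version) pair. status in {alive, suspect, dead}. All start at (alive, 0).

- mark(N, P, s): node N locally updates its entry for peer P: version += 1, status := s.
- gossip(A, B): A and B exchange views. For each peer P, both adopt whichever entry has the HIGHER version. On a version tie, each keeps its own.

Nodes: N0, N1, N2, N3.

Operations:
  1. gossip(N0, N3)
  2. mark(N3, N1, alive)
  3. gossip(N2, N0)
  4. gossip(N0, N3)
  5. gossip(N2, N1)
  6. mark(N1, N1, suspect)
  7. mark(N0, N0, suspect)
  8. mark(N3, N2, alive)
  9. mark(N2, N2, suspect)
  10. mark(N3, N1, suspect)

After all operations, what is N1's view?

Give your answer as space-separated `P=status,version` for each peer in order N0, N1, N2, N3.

Answer: N0=alive,0 N1=suspect,1 N2=alive,0 N3=alive,0

Derivation:
Op 1: gossip N0<->N3 -> N0.N0=(alive,v0) N0.N1=(alive,v0) N0.N2=(alive,v0) N0.N3=(alive,v0) | N3.N0=(alive,v0) N3.N1=(alive,v0) N3.N2=(alive,v0) N3.N3=(alive,v0)
Op 2: N3 marks N1=alive -> (alive,v1)
Op 3: gossip N2<->N0 -> N2.N0=(alive,v0) N2.N1=(alive,v0) N2.N2=(alive,v0) N2.N3=(alive,v0) | N0.N0=(alive,v0) N0.N1=(alive,v0) N0.N2=(alive,v0) N0.N3=(alive,v0)
Op 4: gossip N0<->N3 -> N0.N0=(alive,v0) N0.N1=(alive,v1) N0.N2=(alive,v0) N0.N3=(alive,v0) | N3.N0=(alive,v0) N3.N1=(alive,v1) N3.N2=(alive,v0) N3.N3=(alive,v0)
Op 5: gossip N2<->N1 -> N2.N0=(alive,v0) N2.N1=(alive,v0) N2.N2=(alive,v0) N2.N3=(alive,v0) | N1.N0=(alive,v0) N1.N1=(alive,v0) N1.N2=(alive,v0) N1.N3=(alive,v0)
Op 6: N1 marks N1=suspect -> (suspect,v1)
Op 7: N0 marks N0=suspect -> (suspect,v1)
Op 8: N3 marks N2=alive -> (alive,v1)
Op 9: N2 marks N2=suspect -> (suspect,v1)
Op 10: N3 marks N1=suspect -> (suspect,v2)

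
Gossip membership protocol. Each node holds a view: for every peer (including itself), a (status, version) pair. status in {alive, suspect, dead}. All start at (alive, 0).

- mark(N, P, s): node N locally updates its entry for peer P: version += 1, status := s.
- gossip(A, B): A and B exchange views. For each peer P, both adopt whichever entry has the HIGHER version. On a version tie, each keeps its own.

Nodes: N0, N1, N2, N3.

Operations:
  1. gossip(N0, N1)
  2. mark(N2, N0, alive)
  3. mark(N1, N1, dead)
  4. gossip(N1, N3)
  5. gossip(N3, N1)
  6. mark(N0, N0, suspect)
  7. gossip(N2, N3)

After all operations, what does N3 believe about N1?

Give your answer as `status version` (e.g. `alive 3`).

Op 1: gossip N0<->N1 -> N0.N0=(alive,v0) N0.N1=(alive,v0) N0.N2=(alive,v0) N0.N3=(alive,v0) | N1.N0=(alive,v0) N1.N1=(alive,v0) N1.N2=(alive,v0) N1.N3=(alive,v0)
Op 2: N2 marks N0=alive -> (alive,v1)
Op 3: N1 marks N1=dead -> (dead,v1)
Op 4: gossip N1<->N3 -> N1.N0=(alive,v0) N1.N1=(dead,v1) N1.N2=(alive,v0) N1.N3=(alive,v0) | N3.N0=(alive,v0) N3.N1=(dead,v1) N3.N2=(alive,v0) N3.N3=(alive,v0)
Op 5: gossip N3<->N1 -> N3.N0=(alive,v0) N3.N1=(dead,v1) N3.N2=(alive,v0) N3.N3=(alive,v0) | N1.N0=(alive,v0) N1.N1=(dead,v1) N1.N2=(alive,v0) N1.N3=(alive,v0)
Op 6: N0 marks N0=suspect -> (suspect,v1)
Op 7: gossip N2<->N3 -> N2.N0=(alive,v1) N2.N1=(dead,v1) N2.N2=(alive,v0) N2.N3=(alive,v0) | N3.N0=(alive,v1) N3.N1=(dead,v1) N3.N2=(alive,v0) N3.N3=(alive,v0)

Answer: dead 1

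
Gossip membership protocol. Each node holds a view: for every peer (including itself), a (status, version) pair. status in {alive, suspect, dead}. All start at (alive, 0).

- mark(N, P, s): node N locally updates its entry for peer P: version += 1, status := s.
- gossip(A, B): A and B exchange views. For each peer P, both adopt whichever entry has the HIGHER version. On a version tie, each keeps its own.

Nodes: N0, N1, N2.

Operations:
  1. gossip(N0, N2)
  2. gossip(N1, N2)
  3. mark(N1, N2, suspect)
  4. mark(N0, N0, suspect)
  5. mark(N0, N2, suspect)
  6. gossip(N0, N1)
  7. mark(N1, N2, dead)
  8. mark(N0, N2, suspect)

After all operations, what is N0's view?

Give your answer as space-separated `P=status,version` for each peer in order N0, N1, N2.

Answer: N0=suspect,1 N1=alive,0 N2=suspect,2

Derivation:
Op 1: gossip N0<->N2 -> N0.N0=(alive,v0) N0.N1=(alive,v0) N0.N2=(alive,v0) | N2.N0=(alive,v0) N2.N1=(alive,v0) N2.N2=(alive,v0)
Op 2: gossip N1<->N2 -> N1.N0=(alive,v0) N1.N1=(alive,v0) N1.N2=(alive,v0) | N2.N0=(alive,v0) N2.N1=(alive,v0) N2.N2=(alive,v0)
Op 3: N1 marks N2=suspect -> (suspect,v1)
Op 4: N0 marks N0=suspect -> (suspect,v1)
Op 5: N0 marks N2=suspect -> (suspect,v1)
Op 6: gossip N0<->N1 -> N0.N0=(suspect,v1) N0.N1=(alive,v0) N0.N2=(suspect,v1) | N1.N0=(suspect,v1) N1.N1=(alive,v0) N1.N2=(suspect,v1)
Op 7: N1 marks N2=dead -> (dead,v2)
Op 8: N0 marks N2=suspect -> (suspect,v2)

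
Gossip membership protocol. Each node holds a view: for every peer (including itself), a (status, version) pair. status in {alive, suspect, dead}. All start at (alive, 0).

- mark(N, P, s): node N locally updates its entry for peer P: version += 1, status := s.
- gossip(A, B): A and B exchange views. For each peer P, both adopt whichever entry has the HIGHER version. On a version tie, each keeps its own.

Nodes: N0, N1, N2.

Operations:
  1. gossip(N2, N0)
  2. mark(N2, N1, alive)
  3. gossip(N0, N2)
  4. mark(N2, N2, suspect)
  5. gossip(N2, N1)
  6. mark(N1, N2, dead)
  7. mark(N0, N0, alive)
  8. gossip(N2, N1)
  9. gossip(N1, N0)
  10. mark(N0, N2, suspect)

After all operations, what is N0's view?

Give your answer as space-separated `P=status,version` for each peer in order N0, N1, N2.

Op 1: gossip N2<->N0 -> N2.N0=(alive,v0) N2.N1=(alive,v0) N2.N2=(alive,v0) | N0.N0=(alive,v0) N0.N1=(alive,v0) N0.N2=(alive,v0)
Op 2: N2 marks N1=alive -> (alive,v1)
Op 3: gossip N0<->N2 -> N0.N0=(alive,v0) N0.N1=(alive,v1) N0.N2=(alive,v0) | N2.N0=(alive,v0) N2.N1=(alive,v1) N2.N2=(alive,v0)
Op 4: N2 marks N2=suspect -> (suspect,v1)
Op 5: gossip N2<->N1 -> N2.N0=(alive,v0) N2.N1=(alive,v1) N2.N2=(suspect,v1) | N1.N0=(alive,v0) N1.N1=(alive,v1) N1.N2=(suspect,v1)
Op 6: N1 marks N2=dead -> (dead,v2)
Op 7: N0 marks N0=alive -> (alive,v1)
Op 8: gossip N2<->N1 -> N2.N0=(alive,v0) N2.N1=(alive,v1) N2.N2=(dead,v2) | N1.N0=(alive,v0) N1.N1=(alive,v1) N1.N2=(dead,v2)
Op 9: gossip N1<->N0 -> N1.N0=(alive,v1) N1.N1=(alive,v1) N1.N2=(dead,v2) | N0.N0=(alive,v1) N0.N1=(alive,v1) N0.N2=(dead,v2)
Op 10: N0 marks N2=suspect -> (suspect,v3)

Answer: N0=alive,1 N1=alive,1 N2=suspect,3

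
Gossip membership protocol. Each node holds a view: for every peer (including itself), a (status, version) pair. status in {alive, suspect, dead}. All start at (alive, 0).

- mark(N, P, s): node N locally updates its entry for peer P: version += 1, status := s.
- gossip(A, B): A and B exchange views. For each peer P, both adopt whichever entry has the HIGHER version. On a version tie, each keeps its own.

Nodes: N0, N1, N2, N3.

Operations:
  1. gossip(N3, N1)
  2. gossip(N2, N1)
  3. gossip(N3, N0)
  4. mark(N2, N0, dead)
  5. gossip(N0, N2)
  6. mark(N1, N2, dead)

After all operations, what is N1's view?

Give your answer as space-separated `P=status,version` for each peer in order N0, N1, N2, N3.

Op 1: gossip N3<->N1 -> N3.N0=(alive,v0) N3.N1=(alive,v0) N3.N2=(alive,v0) N3.N3=(alive,v0) | N1.N0=(alive,v0) N1.N1=(alive,v0) N1.N2=(alive,v0) N1.N3=(alive,v0)
Op 2: gossip N2<->N1 -> N2.N0=(alive,v0) N2.N1=(alive,v0) N2.N2=(alive,v0) N2.N3=(alive,v0) | N1.N0=(alive,v0) N1.N1=(alive,v0) N1.N2=(alive,v0) N1.N3=(alive,v0)
Op 3: gossip N3<->N0 -> N3.N0=(alive,v0) N3.N1=(alive,v0) N3.N2=(alive,v0) N3.N3=(alive,v0) | N0.N0=(alive,v0) N0.N1=(alive,v0) N0.N2=(alive,v0) N0.N3=(alive,v0)
Op 4: N2 marks N0=dead -> (dead,v1)
Op 5: gossip N0<->N2 -> N0.N0=(dead,v1) N0.N1=(alive,v0) N0.N2=(alive,v0) N0.N3=(alive,v0) | N2.N0=(dead,v1) N2.N1=(alive,v0) N2.N2=(alive,v0) N2.N3=(alive,v0)
Op 6: N1 marks N2=dead -> (dead,v1)

Answer: N0=alive,0 N1=alive,0 N2=dead,1 N3=alive,0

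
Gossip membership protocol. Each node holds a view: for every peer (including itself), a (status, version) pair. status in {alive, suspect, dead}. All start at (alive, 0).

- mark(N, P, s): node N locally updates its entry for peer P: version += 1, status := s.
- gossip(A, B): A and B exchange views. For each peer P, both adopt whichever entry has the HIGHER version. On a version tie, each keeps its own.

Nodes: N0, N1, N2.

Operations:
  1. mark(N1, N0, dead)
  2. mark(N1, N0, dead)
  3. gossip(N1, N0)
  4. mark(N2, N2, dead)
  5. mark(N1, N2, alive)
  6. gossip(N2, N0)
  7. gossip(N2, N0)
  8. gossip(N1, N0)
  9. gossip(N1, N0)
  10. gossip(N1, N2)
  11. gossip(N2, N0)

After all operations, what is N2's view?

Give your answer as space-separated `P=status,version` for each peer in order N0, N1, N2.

Op 1: N1 marks N0=dead -> (dead,v1)
Op 2: N1 marks N0=dead -> (dead,v2)
Op 3: gossip N1<->N0 -> N1.N0=(dead,v2) N1.N1=(alive,v0) N1.N2=(alive,v0) | N0.N0=(dead,v2) N0.N1=(alive,v0) N0.N2=(alive,v0)
Op 4: N2 marks N2=dead -> (dead,v1)
Op 5: N1 marks N2=alive -> (alive,v1)
Op 6: gossip N2<->N0 -> N2.N0=(dead,v2) N2.N1=(alive,v0) N2.N2=(dead,v1) | N0.N0=(dead,v2) N0.N1=(alive,v0) N0.N2=(dead,v1)
Op 7: gossip N2<->N0 -> N2.N0=(dead,v2) N2.N1=(alive,v0) N2.N2=(dead,v1) | N0.N0=(dead,v2) N0.N1=(alive,v0) N0.N2=(dead,v1)
Op 8: gossip N1<->N0 -> N1.N0=(dead,v2) N1.N1=(alive,v0) N1.N2=(alive,v1) | N0.N0=(dead,v2) N0.N1=(alive,v0) N0.N2=(dead,v1)
Op 9: gossip N1<->N0 -> N1.N0=(dead,v2) N1.N1=(alive,v0) N1.N2=(alive,v1) | N0.N0=(dead,v2) N0.N1=(alive,v0) N0.N2=(dead,v1)
Op 10: gossip N1<->N2 -> N1.N0=(dead,v2) N1.N1=(alive,v0) N1.N2=(alive,v1) | N2.N0=(dead,v2) N2.N1=(alive,v0) N2.N2=(dead,v1)
Op 11: gossip N2<->N0 -> N2.N0=(dead,v2) N2.N1=(alive,v0) N2.N2=(dead,v1) | N0.N0=(dead,v2) N0.N1=(alive,v0) N0.N2=(dead,v1)

Answer: N0=dead,2 N1=alive,0 N2=dead,1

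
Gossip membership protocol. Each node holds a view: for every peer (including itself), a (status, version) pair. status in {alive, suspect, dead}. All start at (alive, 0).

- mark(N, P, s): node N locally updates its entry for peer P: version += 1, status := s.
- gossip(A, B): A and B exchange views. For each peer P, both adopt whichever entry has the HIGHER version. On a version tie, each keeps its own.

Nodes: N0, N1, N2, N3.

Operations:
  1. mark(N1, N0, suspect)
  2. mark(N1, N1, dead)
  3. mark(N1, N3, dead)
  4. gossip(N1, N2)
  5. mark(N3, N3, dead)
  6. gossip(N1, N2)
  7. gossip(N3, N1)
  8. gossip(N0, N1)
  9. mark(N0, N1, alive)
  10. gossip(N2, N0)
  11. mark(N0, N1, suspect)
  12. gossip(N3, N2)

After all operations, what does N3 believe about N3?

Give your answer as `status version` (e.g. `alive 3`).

Op 1: N1 marks N0=suspect -> (suspect,v1)
Op 2: N1 marks N1=dead -> (dead,v1)
Op 3: N1 marks N3=dead -> (dead,v1)
Op 4: gossip N1<->N2 -> N1.N0=(suspect,v1) N1.N1=(dead,v1) N1.N2=(alive,v0) N1.N3=(dead,v1) | N2.N0=(suspect,v1) N2.N1=(dead,v1) N2.N2=(alive,v0) N2.N3=(dead,v1)
Op 5: N3 marks N3=dead -> (dead,v1)
Op 6: gossip N1<->N2 -> N1.N0=(suspect,v1) N1.N1=(dead,v1) N1.N2=(alive,v0) N1.N3=(dead,v1) | N2.N0=(suspect,v1) N2.N1=(dead,v1) N2.N2=(alive,v0) N2.N3=(dead,v1)
Op 7: gossip N3<->N1 -> N3.N0=(suspect,v1) N3.N1=(dead,v1) N3.N2=(alive,v0) N3.N3=(dead,v1) | N1.N0=(suspect,v1) N1.N1=(dead,v1) N1.N2=(alive,v0) N1.N3=(dead,v1)
Op 8: gossip N0<->N1 -> N0.N0=(suspect,v1) N0.N1=(dead,v1) N0.N2=(alive,v0) N0.N3=(dead,v1) | N1.N0=(suspect,v1) N1.N1=(dead,v1) N1.N2=(alive,v0) N1.N3=(dead,v1)
Op 9: N0 marks N1=alive -> (alive,v2)
Op 10: gossip N2<->N0 -> N2.N0=(suspect,v1) N2.N1=(alive,v2) N2.N2=(alive,v0) N2.N3=(dead,v1) | N0.N0=(suspect,v1) N0.N1=(alive,v2) N0.N2=(alive,v0) N0.N3=(dead,v1)
Op 11: N0 marks N1=suspect -> (suspect,v3)
Op 12: gossip N3<->N2 -> N3.N0=(suspect,v1) N3.N1=(alive,v2) N3.N2=(alive,v0) N3.N3=(dead,v1) | N2.N0=(suspect,v1) N2.N1=(alive,v2) N2.N2=(alive,v0) N2.N3=(dead,v1)

Answer: dead 1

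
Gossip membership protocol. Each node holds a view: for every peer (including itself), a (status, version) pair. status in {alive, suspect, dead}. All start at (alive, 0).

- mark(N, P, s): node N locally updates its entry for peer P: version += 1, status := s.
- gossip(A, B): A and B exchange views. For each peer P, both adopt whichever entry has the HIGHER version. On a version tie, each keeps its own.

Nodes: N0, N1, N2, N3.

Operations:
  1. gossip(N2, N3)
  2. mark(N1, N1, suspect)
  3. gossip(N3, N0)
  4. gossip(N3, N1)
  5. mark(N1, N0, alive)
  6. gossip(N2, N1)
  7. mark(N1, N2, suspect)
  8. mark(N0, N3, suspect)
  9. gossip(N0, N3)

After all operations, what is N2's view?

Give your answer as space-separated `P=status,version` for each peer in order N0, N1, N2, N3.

Op 1: gossip N2<->N3 -> N2.N0=(alive,v0) N2.N1=(alive,v0) N2.N2=(alive,v0) N2.N3=(alive,v0) | N3.N0=(alive,v0) N3.N1=(alive,v0) N3.N2=(alive,v0) N3.N3=(alive,v0)
Op 2: N1 marks N1=suspect -> (suspect,v1)
Op 3: gossip N3<->N0 -> N3.N0=(alive,v0) N3.N1=(alive,v0) N3.N2=(alive,v0) N3.N3=(alive,v0) | N0.N0=(alive,v0) N0.N1=(alive,v0) N0.N2=(alive,v0) N0.N3=(alive,v0)
Op 4: gossip N3<->N1 -> N3.N0=(alive,v0) N3.N1=(suspect,v1) N3.N2=(alive,v0) N3.N3=(alive,v0) | N1.N0=(alive,v0) N1.N1=(suspect,v1) N1.N2=(alive,v0) N1.N3=(alive,v0)
Op 5: N1 marks N0=alive -> (alive,v1)
Op 6: gossip N2<->N1 -> N2.N0=(alive,v1) N2.N1=(suspect,v1) N2.N2=(alive,v0) N2.N3=(alive,v0) | N1.N0=(alive,v1) N1.N1=(suspect,v1) N1.N2=(alive,v0) N1.N3=(alive,v0)
Op 7: N1 marks N2=suspect -> (suspect,v1)
Op 8: N0 marks N3=suspect -> (suspect,v1)
Op 9: gossip N0<->N3 -> N0.N0=(alive,v0) N0.N1=(suspect,v1) N0.N2=(alive,v0) N0.N3=(suspect,v1) | N3.N0=(alive,v0) N3.N1=(suspect,v1) N3.N2=(alive,v0) N3.N3=(suspect,v1)

Answer: N0=alive,1 N1=suspect,1 N2=alive,0 N3=alive,0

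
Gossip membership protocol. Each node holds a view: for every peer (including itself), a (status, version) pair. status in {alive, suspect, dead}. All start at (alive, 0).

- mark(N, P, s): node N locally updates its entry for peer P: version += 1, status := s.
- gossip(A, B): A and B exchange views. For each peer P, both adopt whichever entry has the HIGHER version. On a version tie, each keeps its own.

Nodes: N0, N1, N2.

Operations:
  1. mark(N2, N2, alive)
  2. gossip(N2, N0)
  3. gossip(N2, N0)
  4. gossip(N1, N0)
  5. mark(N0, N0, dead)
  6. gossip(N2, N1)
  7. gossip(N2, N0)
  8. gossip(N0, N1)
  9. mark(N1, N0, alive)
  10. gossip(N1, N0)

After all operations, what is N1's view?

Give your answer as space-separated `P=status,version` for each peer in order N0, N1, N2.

Op 1: N2 marks N2=alive -> (alive,v1)
Op 2: gossip N2<->N0 -> N2.N0=(alive,v0) N2.N1=(alive,v0) N2.N2=(alive,v1) | N0.N0=(alive,v0) N0.N1=(alive,v0) N0.N2=(alive,v1)
Op 3: gossip N2<->N0 -> N2.N0=(alive,v0) N2.N1=(alive,v0) N2.N2=(alive,v1) | N0.N0=(alive,v0) N0.N1=(alive,v0) N0.N2=(alive,v1)
Op 4: gossip N1<->N0 -> N1.N0=(alive,v0) N1.N1=(alive,v0) N1.N2=(alive,v1) | N0.N0=(alive,v0) N0.N1=(alive,v0) N0.N2=(alive,v1)
Op 5: N0 marks N0=dead -> (dead,v1)
Op 6: gossip N2<->N1 -> N2.N0=(alive,v0) N2.N1=(alive,v0) N2.N2=(alive,v1) | N1.N0=(alive,v0) N1.N1=(alive,v0) N1.N2=(alive,v1)
Op 7: gossip N2<->N0 -> N2.N0=(dead,v1) N2.N1=(alive,v0) N2.N2=(alive,v1) | N0.N0=(dead,v1) N0.N1=(alive,v0) N0.N2=(alive,v1)
Op 8: gossip N0<->N1 -> N0.N0=(dead,v1) N0.N1=(alive,v0) N0.N2=(alive,v1) | N1.N0=(dead,v1) N1.N1=(alive,v0) N1.N2=(alive,v1)
Op 9: N1 marks N0=alive -> (alive,v2)
Op 10: gossip N1<->N0 -> N1.N0=(alive,v2) N1.N1=(alive,v0) N1.N2=(alive,v1) | N0.N0=(alive,v2) N0.N1=(alive,v0) N0.N2=(alive,v1)

Answer: N0=alive,2 N1=alive,0 N2=alive,1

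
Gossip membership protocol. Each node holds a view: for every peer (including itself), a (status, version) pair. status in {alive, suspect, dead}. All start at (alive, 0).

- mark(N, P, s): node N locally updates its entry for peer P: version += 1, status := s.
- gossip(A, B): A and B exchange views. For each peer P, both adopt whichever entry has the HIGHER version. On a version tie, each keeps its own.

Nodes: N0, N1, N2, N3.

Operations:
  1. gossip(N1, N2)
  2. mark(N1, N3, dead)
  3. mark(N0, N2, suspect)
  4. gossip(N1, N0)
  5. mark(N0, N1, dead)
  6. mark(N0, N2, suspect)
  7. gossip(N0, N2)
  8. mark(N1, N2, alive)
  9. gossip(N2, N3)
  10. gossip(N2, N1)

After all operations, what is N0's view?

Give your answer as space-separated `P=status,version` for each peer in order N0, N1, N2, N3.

Answer: N0=alive,0 N1=dead,1 N2=suspect,2 N3=dead,1

Derivation:
Op 1: gossip N1<->N2 -> N1.N0=(alive,v0) N1.N1=(alive,v0) N1.N2=(alive,v0) N1.N3=(alive,v0) | N2.N0=(alive,v0) N2.N1=(alive,v0) N2.N2=(alive,v0) N2.N3=(alive,v0)
Op 2: N1 marks N3=dead -> (dead,v1)
Op 3: N0 marks N2=suspect -> (suspect,v1)
Op 4: gossip N1<->N0 -> N1.N0=(alive,v0) N1.N1=(alive,v0) N1.N2=(suspect,v1) N1.N3=(dead,v1) | N0.N0=(alive,v0) N0.N1=(alive,v0) N0.N2=(suspect,v1) N0.N3=(dead,v1)
Op 5: N0 marks N1=dead -> (dead,v1)
Op 6: N0 marks N2=suspect -> (suspect,v2)
Op 7: gossip N0<->N2 -> N0.N0=(alive,v0) N0.N1=(dead,v1) N0.N2=(suspect,v2) N0.N3=(dead,v1) | N2.N0=(alive,v0) N2.N1=(dead,v1) N2.N2=(suspect,v2) N2.N3=(dead,v1)
Op 8: N1 marks N2=alive -> (alive,v2)
Op 9: gossip N2<->N3 -> N2.N0=(alive,v0) N2.N1=(dead,v1) N2.N2=(suspect,v2) N2.N3=(dead,v1) | N3.N0=(alive,v0) N3.N1=(dead,v1) N3.N2=(suspect,v2) N3.N3=(dead,v1)
Op 10: gossip N2<->N1 -> N2.N0=(alive,v0) N2.N1=(dead,v1) N2.N2=(suspect,v2) N2.N3=(dead,v1) | N1.N0=(alive,v0) N1.N1=(dead,v1) N1.N2=(alive,v2) N1.N3=(dead,v1)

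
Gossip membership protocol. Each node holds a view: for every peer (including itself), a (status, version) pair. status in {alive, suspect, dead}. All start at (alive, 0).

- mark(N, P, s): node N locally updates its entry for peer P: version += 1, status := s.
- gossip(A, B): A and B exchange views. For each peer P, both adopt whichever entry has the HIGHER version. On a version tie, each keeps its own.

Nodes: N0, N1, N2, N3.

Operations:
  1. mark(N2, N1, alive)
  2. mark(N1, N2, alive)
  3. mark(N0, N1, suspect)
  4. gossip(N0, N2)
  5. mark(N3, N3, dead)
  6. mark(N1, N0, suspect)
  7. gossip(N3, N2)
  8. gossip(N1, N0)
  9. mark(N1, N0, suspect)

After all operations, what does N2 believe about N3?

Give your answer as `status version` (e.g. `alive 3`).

Op 1: N2 marks N1=alive -> (alive,v1)
Op 2: N1 marks N2=alive -> (alive,v1)
Op 3: N0 marks N1=suspect -> (suspect,v1)
Op 4: gossip N0<->N2 -> N0.N0=(alive,v0) N0.N1=(suspect,v1) N0.N2=(alive,v0) N0.N3=(alive,v0) | N2.N0=(alive,v0) N2.N1=(alive,v1) N2.N2=(alive,v0) N2.N3=(alive,v0)
Op 5: N3 marks N3=dead -> (dead,v1)
Op 6: N1 marks N0=suspect -> (suspect,v1)
Op 7: gossip N3<->N2 -> N3.N0=(alive,v0) N3.N1=(alive,v1) N3.N2=(alive,v0) N3.N3=(dead,v1) | N2.N0=(alive,v0) N2.N1=(alive,v1) N2.N2=(alive,v0) N2.N3=(dead,v1)
Op 8: gossip N1<->N0 -> N1.N0=(suspect,v1) N1.N1=(suspect,v1) N1.N2=(alive,v1) N1.N3=(alive,v0) | N0.N0=(suspect,v1) N0.N1=(suspect,v1) N0.N2=(alive,v1) N0.N3=(alive,v0)
Op 9: N1 marks N0=suspect -> (suspect,v2)

Answer: dead 1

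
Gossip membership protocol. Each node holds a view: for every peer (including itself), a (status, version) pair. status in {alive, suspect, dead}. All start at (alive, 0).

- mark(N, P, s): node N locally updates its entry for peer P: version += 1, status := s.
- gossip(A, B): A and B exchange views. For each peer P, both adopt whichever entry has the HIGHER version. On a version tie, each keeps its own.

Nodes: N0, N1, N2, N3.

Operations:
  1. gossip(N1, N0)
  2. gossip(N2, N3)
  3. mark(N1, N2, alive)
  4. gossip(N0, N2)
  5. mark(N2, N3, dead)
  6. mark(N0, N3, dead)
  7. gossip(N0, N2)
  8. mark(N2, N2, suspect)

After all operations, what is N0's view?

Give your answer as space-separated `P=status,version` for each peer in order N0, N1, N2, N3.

Answer: N0=alive,0 N1=alive,0 N2=alive,0 N3=dead,1

Derivation:
Op 1: gossip N1<->N0 -> N1.N0=(alive,v0) N1.N1=(alive,v0) N1.N2=(alive,v0) N1.N3=(alive,v0) | N0.N0=(alive,v0) N0.N1=(alive,v0) N0.N2=(alive,v0) N0.N3=(alive,v0)
Op 2: gossip N2<->N3 -> N2.N0=(alive,v0) N2.N1=(alive,v0) N2.N2=(alive,v0) N2.N3=(alive,v0) | N3.N0=(alive,v0) N3.N1=(alive,v0) N3.N2=(alive,v0) N3.N3=(alive,v0)
Op 3: N1 marks N2=alive -> (alive,v1)
Op 4: gossip N0<->N2 -> N0.N0=(alive,v0) N0.N1=(alive,v0) N0.N2=(alive,v0) N0.N3=(alive,v0) | N2.N0=(alive,v0) N2.N1=(alive,v0) N2.N2=(alive,v0) N2.N3=(alive,v0)
Op 5: N2 marks N3=dead -> (dead,v1)
Op 6: N0 marks N3=dead -> (dead,v1)
Op 7: gossip N0<->N2 -> N0.N0=(alive,v0) N0.N1=(alive,v0) N0.N2=(alive,v0) N0.N3=(dead,v1) | N2.N0=(alive,v0) N2.N1=(alive,v0) N2.N2=(alive,v0) N2.N3=(dead,v1)
Op 8: N2 marks N2=suspect -> (suspect,v1)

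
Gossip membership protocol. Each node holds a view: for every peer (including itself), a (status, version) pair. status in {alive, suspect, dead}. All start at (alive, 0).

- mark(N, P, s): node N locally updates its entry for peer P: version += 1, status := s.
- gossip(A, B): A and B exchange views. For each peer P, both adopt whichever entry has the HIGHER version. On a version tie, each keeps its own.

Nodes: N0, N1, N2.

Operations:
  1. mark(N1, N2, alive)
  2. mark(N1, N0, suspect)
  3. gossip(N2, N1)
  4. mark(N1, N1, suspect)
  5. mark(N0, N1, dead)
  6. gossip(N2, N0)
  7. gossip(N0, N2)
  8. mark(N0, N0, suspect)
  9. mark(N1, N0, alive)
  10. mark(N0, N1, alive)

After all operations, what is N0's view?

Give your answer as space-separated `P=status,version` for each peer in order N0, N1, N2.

Op 1: N1 marks N2=alive -> (alive,v1)
Op 2: N1 marks N0=suspect -> (suspect,v1)
Op 3: gossip N2<->N1 -> N2.N0=(suspect,v1) N2.N1=(alive,v0) N2.N2=(alive,v1) | N1.N0=(suspect,v1) N1.N1=(alive,v0) N1.N2=(alive,v1)
Op 4: N1 marks N1=suspect -> (suspect,v1)
Op 5: N0 marks N1=dead -> (dead,v1)
Op 6: gossip N2<->N0 -> N2.N0=(suspect,v1) N2.N1=(dead,v1) N2.N2=(alive,v1) | N0.N0=(suspect,v1) N0.N1=(dead,v1) N0.N2=(alive,v1)
Op 7: gossip N0<->N2 -> N0.N0=(suspect,v1) N0.N1=(dead,v1) N0.N2=(alive,v1) | N2.N0=(suspect,v1) N2.N1=(dead,v1) N2.N2=(alive,v1)
Op 8: N0 marks N0=suspect -> (suspect,v2)
Op 9: N1 marks N0=alive -> (alive,v2)
Op 10: N0 marks N1=alive -> (alive,v2)

Answer: N0=suspect,2 N1=alive,2 N2=alive,1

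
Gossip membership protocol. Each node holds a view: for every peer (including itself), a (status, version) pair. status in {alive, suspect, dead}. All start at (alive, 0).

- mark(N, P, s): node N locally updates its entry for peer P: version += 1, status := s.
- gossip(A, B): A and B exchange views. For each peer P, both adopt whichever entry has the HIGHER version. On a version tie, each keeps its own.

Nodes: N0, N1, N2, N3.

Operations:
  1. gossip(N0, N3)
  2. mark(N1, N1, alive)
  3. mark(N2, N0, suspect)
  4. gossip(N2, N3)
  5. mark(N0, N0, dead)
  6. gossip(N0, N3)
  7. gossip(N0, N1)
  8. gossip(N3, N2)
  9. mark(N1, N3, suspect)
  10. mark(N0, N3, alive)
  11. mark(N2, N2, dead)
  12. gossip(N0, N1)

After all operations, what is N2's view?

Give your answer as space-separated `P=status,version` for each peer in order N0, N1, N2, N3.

Op 1: gossip N0<->N3 -> N0.N0=(alive,v0) N0.N1=(alive,v0) N0.N2=(alive,v0) N0.N3=(alive,v0) | N3.N0=(alive,v0) N3.N1=(alive,v0) N3.N2=(alive,v0) N3.N3=(alive,v0)
Op 2: N1 marks N1=alive -> (alive,v1)
Op 3: N2 marks N0=suspect -> (suspect,v1)
Op 4: gossip N2<->N3 -> N2.N0=(suspect,v1) N2.N1=(alive,v0) N2.N2=(alive,v0) N2.N3=(alive,v0) | N3.N0=(suspect,v1) N3.N1=(alive,v0) N3.N2=(alive,v0) N3.N3=(alive,v0)
Op 5: N0 marks N0=dead -> (dead,v1)
Op 6: gossip N0<->N3 -> N0.N0=(dead,v1) N0.N1=(alive,v0) N0.N2=(alive,v0) N0.N3=(alive,v0) | N3.N0=(suspect,v1) N3.N1=(alive,v0) N3.N2=(alive,v0) N3.N3=(alive,v0)
Op 7: gossip N0<->N1 -> N0.N0=(dead,v1) N0.N1=(alive,v1) N0.N2=(alive,v0) N0.N3=(alive,v0) | N1.N0=(dead,v1) N1.N1=(alive,v1) N1.N2=(alive,v0) N1.N3=(alive,v0)
Op 8: gossip N3<->N2 -> N3.N0=(suspect,v1) N3.N1=(alive,v0) N3.N2=(alive,v0) N3.N3=(alive,v0) | N2.N0=(suspect,v1) N2.N1=(alive,v0) N2.N2=(alive,v0) N2.N3=(alive,v0)
Op 9: N1 marks N3=suspect -> (suspect,v1)
Op 10: N0 marks N3=alive -> (alive,v1)
Op 11: N2 marks N2=dead -> (dead,v1)
Op 12: gossip N0<->N1 -> N0.N0=(dead,v1) N0.N1=(alive,v1) N0.N2=(alive,v0) N0.N3=(alive,v1) | N1.N0=(dead,v1) N1.N1=(alive,v1) N1.N2=(alive,v0) N1.N3=(suspect,v1)

Answer: N0=suspect,1 N1=alive,0 N2=dead,1 N3=alive,0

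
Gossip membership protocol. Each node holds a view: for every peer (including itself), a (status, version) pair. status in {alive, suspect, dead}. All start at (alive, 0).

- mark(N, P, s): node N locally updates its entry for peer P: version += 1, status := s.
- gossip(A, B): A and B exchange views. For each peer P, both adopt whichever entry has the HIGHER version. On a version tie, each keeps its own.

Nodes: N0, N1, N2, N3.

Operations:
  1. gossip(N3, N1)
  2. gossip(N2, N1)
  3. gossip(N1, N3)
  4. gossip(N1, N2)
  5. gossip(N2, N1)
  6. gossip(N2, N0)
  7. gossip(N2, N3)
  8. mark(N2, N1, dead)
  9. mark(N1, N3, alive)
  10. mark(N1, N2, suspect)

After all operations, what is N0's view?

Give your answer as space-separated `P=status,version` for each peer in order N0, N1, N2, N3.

Op 1: gossip N3<->N1 -> N3.N0=(alive,v0) N3.N1=(alive,v0) N3.N2=(alive,v0) N3.N3=(alive,v0) | N1.N0=(alive,v0) N1.N1=(alive,v0) N1.N2=(alive,v0) N1.N3=(alive,v0)
Op 2: gossip N2<->N1 -> N2.N0=(alive,v0) N2.N1=(alive,v0) N2.N2=(alive,v0) N2.N3=(alive,v0) | N1.N0=(alive,v0) N1.N1=(alive,v0) N1.N2=(alive,v0) N1.N3=(alive,v0)
Op 3: gossip N1<->N3 -> N1.N0=(alive,v0) N1.N1=(alive,v0) N1.N2=(alive,v0) N1.N3=(alive,v0) | N3.N0=(alive,v0) N3.N1=(alive,v0) N3.N2=(alive,v0) N3.N3=(alive,v0)
Op 4: gossip N1<->N2 -> N1.N0=(alive,v0) N1.N1=(alive,v0) N1.N2=(alive,v0) N1.N3=(alive,v0) | N2.N0=(alive,v0) N2.N1=(alive,v0) N2.N2=(alive,v0) N2.N3=(alive,v0)
Op 5: gossip N2<->N1 -> N2.N0=(alive,v0) N2.N1=(alive,v0) N2.N2=(alive,v0) N2.N3=(alive,v0) | N1.N0=(alive,v0) N1.N1=(alive,v0) N1.N2=(alive,v0) N1.N3=(alive,v0)
Op 6: gossip N2<->N0 -> N2.N0=(alive,v0) N2.N1=(alive,v0) N2.N2=(alive,v0) N2.N3=(alive,v0) | N0.N0=(alive,v0) N0.N1=(alive,v0) N0.N2=(alive,v0) N0.N3=(alive,v0)
Op 7: gossip N2<->N3 -> N2.N0=(alive,v0) N2.N1=(alive,v0) N2.N2=(alive,v0) N2.N3=(alive,v0) | N3.N0=(alive,v0) N3.N1=(alive,v0) N3.N2=(alive,v0) N3.N3=(alive,v0)
Op 8: N2 marks N1=dead -> (dead,v1)
Op 9: N1 marks N3=alive -> (alive,v1)
Op 10: N1 marks N2=suspect -> (suspect,v1)

Answer: N0=alive,0 N1=alive,0 N2=alive,0 N3=alive,0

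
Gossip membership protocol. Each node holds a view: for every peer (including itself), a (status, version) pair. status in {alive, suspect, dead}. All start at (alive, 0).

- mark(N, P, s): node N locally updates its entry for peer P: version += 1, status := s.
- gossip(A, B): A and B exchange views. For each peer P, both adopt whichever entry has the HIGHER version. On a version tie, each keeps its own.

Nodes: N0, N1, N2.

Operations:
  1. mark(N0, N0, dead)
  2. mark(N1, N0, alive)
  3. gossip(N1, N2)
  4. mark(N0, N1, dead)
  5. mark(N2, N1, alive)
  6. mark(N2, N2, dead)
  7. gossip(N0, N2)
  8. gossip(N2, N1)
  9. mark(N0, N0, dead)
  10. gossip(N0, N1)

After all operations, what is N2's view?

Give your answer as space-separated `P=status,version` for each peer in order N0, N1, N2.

Answer: N0=alive,1 N1=alive,1 N2=dead,1

Derivation:
Op 1: N0 marks N0=dead -> (dead,v1)
Op 2: N1 marks N0=alive -> (alive,v1)
Op 3: gossip N1<->N2 -> N1.N0=(alive,v1) N1.N1=(alive,v0) N1.N2=(alive,v0) | N2.N0=(alive,v1) N2.N1=(alive,v0) N2.N2=(alive,v0)
Op 4: N0 marks N1=dead -> (dead,v1)
Op 5: N2 marks N1=alive -> (alive,v1)
Op 6: N2 marks N2=dead -> (dead,v1)
Op 7: gossip N0<->N2 -> N0.N0=(dead,v1) N0.N1=(dead,v1) N0.N2=(dead,v1) | N2.N0=(alive,v1) N2.N1=(alive,v1) N2.N2=(dead,v1)
Op 8: gossip N2<->N1 -> N2.N0=(alive,v1) N2.N1=(alive,v1) N2.N2=(dead,v1) | N1.N0=(alive,v1) N1.N1=(alive,v1) N1.N2=(dead,v1)
Op 9: N0 marks N0=dead -> (dead,v2)
Op 10: gossip N0<->N1 -> N0.N0=(dead,v2) N0.N1=(dead,v1) N0.N2=(dead,v1) | N1.N0=(dead,v2) N1.N1=(alive,v1) N1.N2=(dead,v1)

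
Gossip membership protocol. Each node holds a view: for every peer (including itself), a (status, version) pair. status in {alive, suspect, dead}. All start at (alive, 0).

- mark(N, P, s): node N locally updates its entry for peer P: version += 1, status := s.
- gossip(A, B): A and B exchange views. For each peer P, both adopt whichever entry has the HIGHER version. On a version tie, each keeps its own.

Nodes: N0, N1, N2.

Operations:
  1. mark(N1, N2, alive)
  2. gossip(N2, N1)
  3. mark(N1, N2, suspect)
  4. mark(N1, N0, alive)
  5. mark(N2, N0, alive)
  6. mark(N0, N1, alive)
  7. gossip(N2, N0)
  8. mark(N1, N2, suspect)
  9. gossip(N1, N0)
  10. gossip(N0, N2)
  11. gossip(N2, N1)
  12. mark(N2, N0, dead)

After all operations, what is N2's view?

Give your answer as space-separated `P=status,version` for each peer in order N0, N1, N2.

Op 1: N1 marks N2=alive -> (alive,v1)
Op 2: gossip N2<->N1 -> N2.N0=(alive,v0) N2.N1=(alive,v0) N2.N2=(alive,v1) | N1.N0=(alive,v0) N1.N1=(alive,v0) N1.N2=(alive,v1)
Op 3: N1 marks N2=suspect -> (suspect,v2)
Op 4: N1 marks N0=alive -> (alive,v1)
Op 5: N2 marks N0=alive -> (alive,v1)
Op 6: N0 marks N1=alive -> (alive,v1)
Op 7: gossip N2<->N0 -> N2.N0=(alive,v1) N2.N1=(alive,v1) N2.N2=(alive,v1) | N0.N0=(alive,v1) N0.N1=(alive,v1) N0.N2=(alive,v1)
Op 8: N1 marks N2=suspect -> (suspect,v3)
Op 9: gossip N1<->N0 -> N1.N0=(alive,v1) N1.N1=(alive,v1) N1.N2=(suspect,v3) | N0.N0=(alive,v1) N0.N1=(alive,v1) N0.N2=(suspect,v3)
Op 10: gossip N0<->N2 -> N0.N0=(alive,v1) N0.N1=(alive,v1) N0.N2=(suspect,v3) | N2.N0=(alive,v1) N2.N1=(alive,v1) N2.N2=(suspect,v3)
Op 11: gossip N2<->N1 -> N2.N0=(alive,v1) N2.N1=(alive,v1) N2.N2=(suspect,v3) | N1.N0=(alive,v1) N1.N1=(alive,v1) N1.N2=(suspect,v3)
Op 12: N2 marks N0=dead -> (dead,v2)

Answer: N0=dead,2 N1=alive,1 N2=suspect,3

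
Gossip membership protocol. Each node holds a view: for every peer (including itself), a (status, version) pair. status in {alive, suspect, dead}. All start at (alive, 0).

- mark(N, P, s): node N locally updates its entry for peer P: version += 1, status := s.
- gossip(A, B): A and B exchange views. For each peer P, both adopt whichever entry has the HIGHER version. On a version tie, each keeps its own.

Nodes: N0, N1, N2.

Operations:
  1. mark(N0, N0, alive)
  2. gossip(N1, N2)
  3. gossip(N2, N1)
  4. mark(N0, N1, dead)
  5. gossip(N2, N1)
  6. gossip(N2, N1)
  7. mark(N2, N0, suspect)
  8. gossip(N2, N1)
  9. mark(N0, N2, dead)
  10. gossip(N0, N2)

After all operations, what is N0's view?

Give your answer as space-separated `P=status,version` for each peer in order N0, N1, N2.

Answer: N0=alive,1 N1=dead,1 N2=dead,1

Derivation:
Op 1: N0 marks N0=alive -> (alive,v1)
Op 2: gossip N1<->N2 -> N1.N0=(alive,v0) N1.N1=(alive,v0) N1.N2=(alive,v0) | N2.N0=(alive,v0) N2.N1=(alive,v0) N2.N2=(alive,v0)
Op 3: gossip N2<->N1 -> N2.N0=(alive,v0) N2.N1=(alive,v0) N2.N2=(alive,v0) | N1.N0=(alive,v0) N1.N1=(alive,v0) N1.N2=(alive,v0)
Op 4: N0 marks N1=dead -> (dead,v1)
Op 5: gossip N2<->N1 -> N2.N0=(alive,v0) N2.N1=(alive,v0) N2.N2=(alive,v0) | N1.N0=(alive,v0) N1.N1=(alive,v0) N1.N2=(alive,v0)
Op 6: gossip N2<->N1 -> N2.N0=(alive,v0) N2.N1=(alive,v0) N2.N2=(alive,v0) | N1.N0=(alive,v0) N1.N1=(alive,v0) N1.N2=(alive,v0)
Op 7: N2 marks N0=suspect -> (suspect,v1)
Op 8: gossip N2<->N1 -> N2.N0=(suspect,v1) N2.N1=(alive,v0) N2.N2=(alive,v0) | N1.N0=(suspect,v1) N1.N1=(alive,v0) N1.N2=(alive,v0)
Op 9: N0 marks N2=dead -> (dead,v1)
Op 10: gossip N0<->N2 -> N0.N0=(alive,v1) N0.N1=(dead,v1) N0.N2=(dead,v1) | N2.N0=(suspect,v1) N2.N1=(dead,v1) N2.N2=(dead,v1)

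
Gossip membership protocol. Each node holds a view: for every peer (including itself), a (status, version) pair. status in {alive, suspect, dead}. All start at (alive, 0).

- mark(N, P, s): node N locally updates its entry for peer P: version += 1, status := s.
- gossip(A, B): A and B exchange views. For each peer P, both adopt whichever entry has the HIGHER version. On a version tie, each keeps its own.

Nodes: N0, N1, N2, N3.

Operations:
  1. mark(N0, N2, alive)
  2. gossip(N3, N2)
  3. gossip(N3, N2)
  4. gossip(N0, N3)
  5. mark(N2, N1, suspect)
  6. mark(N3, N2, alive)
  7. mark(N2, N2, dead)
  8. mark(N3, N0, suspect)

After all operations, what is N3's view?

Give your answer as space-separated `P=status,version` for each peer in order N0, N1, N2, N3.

Op 1: N0 marks N2=alive -> (alive,v1)
Op 2: gossip N3<->N2 -> N3.N0=(alive,v0) N3.N1=(alive,v0) N3.N2=(alive,v0) N3.N3=(alive,v0) | N2.N0=(alive,v0) N2.N1=(alive,v0) N2.N2=(alive,v0) N2.N3=(alive,v0)
Op 3: gossip N3<->N2 -> N3.N0=(alive,v0) N3.N1=(alive,v0) N3.N2=(alive,v0) N3.N3=(alive,v0) | N2.N0=(alive,v0) N2.N1=(alive,v0) N2.N2=(alive,v0) N2.N3=(alive,v0)
Op 4: gossip N0<->N3 -> N0.N0=(alive,v0) N0.N1=(alive,v0) N0.N2=(alive,v1) N0.N3=(alive,v0) | N3.N0=(alive,v0) N3.N1=(alive,v0) N3.N2=(alive,v1) N3.N3=(alive,v0)
Op 5: N2 marks N1=suspect -> (suspect,v1)
Op 6: N3 marks N2=alive -> (alive,v2)
Op 7: N2 marks N2=dead -> (dead,v1)
Op 8: N3 marks N0=suspect -> (suspect,v1)

Answer: N0=suspect,1 N1=alive,0 N2=alive,2 N3=alive,0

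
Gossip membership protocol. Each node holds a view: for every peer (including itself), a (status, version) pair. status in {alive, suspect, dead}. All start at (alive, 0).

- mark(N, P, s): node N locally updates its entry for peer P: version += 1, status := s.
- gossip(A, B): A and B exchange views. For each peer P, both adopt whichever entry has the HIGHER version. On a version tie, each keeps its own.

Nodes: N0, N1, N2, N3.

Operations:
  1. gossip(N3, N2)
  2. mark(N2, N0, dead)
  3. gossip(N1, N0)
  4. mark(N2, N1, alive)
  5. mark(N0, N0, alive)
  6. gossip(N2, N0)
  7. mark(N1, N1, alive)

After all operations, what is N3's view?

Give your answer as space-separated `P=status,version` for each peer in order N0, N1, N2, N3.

Op 1: gossip N3<->N2 -> N3.N0=(alive,v0) N3.N1=(alive,v0) N3.N2=(alive,v0) N3.N3=(alive,v0) | N2.N0=(alive,v0) N2.N1=(alive,v0) N2.N2=(alive,v0) N2.N3=(alive,v0)
Op 2: N2 marks N0=dead -> (dead,v1)
Op 3: gossip N1<->N0 -> N1.N0=(alive,v0) N1.N1=(alive,v0) N1.N2=(alive,v0) N1.N3=(alive,v0) | N0.N0=(alive,v0) N0.N1=(alive,v0) N0.N2=(alive,v0) N0.N3=(alive,v0)
Op 4: N2 marks N1=alive -> (alive,v1)
Op 5: N0 marks N0=alive -> (alive,v1)
Op 6: gossip N2<->N0 -> N2.N0=(dead,v1) N2.N1=(alive,v1) N2.N2=(alive,v0) N2.N3=(alive,v0) | N0.N0=(alive,v1) N0.N1=(alive,v1) N0.N2=(alive,v0) N0.N3=(alive,v0)
Op 7: N1 marks N1=alive -> (alive,v1)

Answer: N0=alive,0 N1=alive,0 N2=alive,0 N3=alive,0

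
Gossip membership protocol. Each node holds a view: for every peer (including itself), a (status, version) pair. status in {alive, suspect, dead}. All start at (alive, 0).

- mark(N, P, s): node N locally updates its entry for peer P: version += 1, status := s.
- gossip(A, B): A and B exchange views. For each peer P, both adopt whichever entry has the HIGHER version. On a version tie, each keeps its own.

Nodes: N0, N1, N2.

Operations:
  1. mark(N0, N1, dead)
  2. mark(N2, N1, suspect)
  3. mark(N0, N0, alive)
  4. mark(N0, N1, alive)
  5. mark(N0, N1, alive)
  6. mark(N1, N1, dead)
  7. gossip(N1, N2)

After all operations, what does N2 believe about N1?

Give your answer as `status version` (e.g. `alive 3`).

Op 1: N0 marks N1=dead -> (dead,v1)
Op 2: N2 marks N1=suspect -> (suspect,v1)
Op 3: N0 marks N0=alive -> (alive,v1)
Op 4: N0 marks N1=alive -> (alive,v2)
Op 5: N0 marks N1=alive -> (alive,v3)
Op 6: N1 marks N1=dead -> (dead,v1)
Op 7: gossip N1<->N2 -> N1.N0=(alive,v0) N1.N1=(dead,v1) N1.N2=(alive,v0) | N2.N0=(alive,v0) N2.N1=(suspect,v1) N2.N2=(alive,v0)

Answer: suspect 1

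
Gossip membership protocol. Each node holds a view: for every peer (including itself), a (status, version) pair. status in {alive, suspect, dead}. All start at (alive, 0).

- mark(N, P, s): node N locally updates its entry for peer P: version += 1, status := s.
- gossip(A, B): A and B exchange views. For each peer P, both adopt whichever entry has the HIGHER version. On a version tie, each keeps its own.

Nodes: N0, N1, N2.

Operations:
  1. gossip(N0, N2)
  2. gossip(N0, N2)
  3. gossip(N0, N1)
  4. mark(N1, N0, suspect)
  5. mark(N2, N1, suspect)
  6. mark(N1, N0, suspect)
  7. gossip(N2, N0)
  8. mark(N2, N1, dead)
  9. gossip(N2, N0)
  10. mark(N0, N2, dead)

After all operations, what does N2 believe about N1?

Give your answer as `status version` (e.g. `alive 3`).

Op 1: gossip N0<->N2 -> N0.N0=(alive,v0) N0.N1=(alive,v0) N0.N2=(alive,v0) | N2.N0=(alive,v0) N2.N1=(alive,v0) N2.N2=(alive,v0)
Op 2: gossip N0<->N2 -> N0.N0=(alive,v0) N0.N1=(alive,v0) N0.N2=(alive,v0) | N2.N0=(alive,v0) N2.N1=(alive,v0) N2.N2=(alive,v0)
Op 3: gossip N0<->N1 -> N0.N0=(alive,v0) N0.N1=(alive,v0) N0.N2=(alive,v0) | N1.N0=(alive,v0) N1.N1=(alive,v0) N1.N2=(alive,v0)
Op 4: N1 marks N0=suspect -> (suspect,v1)
Op 5: N2 marks N1=suspect -> (suspect,v1)
Op 6: N1 marks N0=suspect -> (suspect,v2)
Op 7: gossip N2<->N0 -> N2.N0=(alive,v0) N2.N1=(suspect,v1) N2.N2=(alive,v0) | N0.N0=(alive,v0) N0.N1=(suspect,v1) N0.N2=(alive,v0)
Op 8: N2 marks N1=dead -> (dead,v2)
Op 9: gossip N2<->N0 -> N2.N0=(alive,v0) N2.N1=(dead,v2) N2.N2=(alive,v0) | N0.N0=(alive,v0) N0.N1=(dead,v2) N0.N2=(alive,v0)
Op 10: N0 marks N2=dead -> (dead,v1)

Answer: dead 2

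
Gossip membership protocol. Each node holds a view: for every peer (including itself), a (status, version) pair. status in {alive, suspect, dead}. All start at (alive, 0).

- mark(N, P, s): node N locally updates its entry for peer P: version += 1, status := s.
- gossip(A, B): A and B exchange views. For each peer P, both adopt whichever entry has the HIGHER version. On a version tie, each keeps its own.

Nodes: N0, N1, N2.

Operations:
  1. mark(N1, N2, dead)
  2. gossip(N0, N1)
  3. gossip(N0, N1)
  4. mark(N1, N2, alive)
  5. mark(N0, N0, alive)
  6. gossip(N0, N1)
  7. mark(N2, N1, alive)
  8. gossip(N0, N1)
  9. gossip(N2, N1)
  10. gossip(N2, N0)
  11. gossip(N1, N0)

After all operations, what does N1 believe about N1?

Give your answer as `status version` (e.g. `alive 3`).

Answer: alive 1

Derivation:
Op 1: N1 marks N2=dead -> (dead,v1)
Op 2: gossip N0<->N1 -> N0.N0=(alive,v0) N0.N1=(alive,v0) N0.N2=(dead,v1) | N1.N0=(alive,v0) N1.N1=(alive,v0) N1.N2=(dead,v1)
Op 3: gossip N0<->N1 -> N0.N0=(alive,v0) N0.N1=(alive,v0) N0.N2=(dead,v1) | N1.N0=(alive,v0) N1.N1=(alive,v0) N1.N2=(dead,v1)
Op 4: N1 marks N2=alive -> (alive,v2)
Op 5: N0 marks N0=alive -> (alive,v1)
Op 6: gossip N0<->N1 -> N0.N0=(alive,v1) N0.N1=(alive,v0) N0.N2=(alive,v2) | N1.N0=(alive,v1) N1.N1=(alive,v0) N1.N2=(alive,v2)
Op 7: N2 marks N1=alive -> (alive,v1)
Op 8: gossip N0<->N1 -> N0.N0=(alive,v1) N0.N1=(alive,v0) N0.N2=(alive,v2) | N1.N0=(alive,v1) N1.N1=(alive,v0) N1.N2=(alive,v2)
Op 9: gossip N2<->N1 -> N2.N0=(alive,v1) N2.N1=(alive,v1) N2.N2=(alive,v2) | N1.N0=(alive,v1) N1.N1=(alive,v1) N1.N2=(alive,v2)
Op 10: gossip N2<->N0 -> N2.N0=(alive,v1) N2.N1=(alive,v1) N2.N2=(alive,v2) | N0.N0=(alive,v1) N0.N1=(alive,v1) N0.N2=(alive,v2)
Op 11: gossip N1<->N0 -> N1.N0=(alive,v1) N1.N1=(alive,v1) N1.N2=(alive,v2) | N0.N0=(alive,v1) N0.N1=(alive,v1) N0.N2=(alive,v2)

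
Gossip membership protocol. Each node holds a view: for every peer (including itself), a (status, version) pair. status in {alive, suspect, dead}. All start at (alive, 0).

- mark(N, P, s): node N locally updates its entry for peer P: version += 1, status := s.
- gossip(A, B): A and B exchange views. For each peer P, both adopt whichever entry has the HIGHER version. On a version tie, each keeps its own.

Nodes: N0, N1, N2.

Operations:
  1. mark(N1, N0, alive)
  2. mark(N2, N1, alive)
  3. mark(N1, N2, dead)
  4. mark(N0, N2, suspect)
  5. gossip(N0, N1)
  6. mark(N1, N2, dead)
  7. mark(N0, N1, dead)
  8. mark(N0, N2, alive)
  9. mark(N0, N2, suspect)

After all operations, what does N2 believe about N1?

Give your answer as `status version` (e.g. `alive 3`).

Answer: alive 1

Derivation:
Op 1: N1 marks N0=alive -> (alive,v1)
Op 2: N2 marks N1=alive -> (alive,v1)
Op 3: N1 marks N2=dead -> (dead,v1)
Op 4: N0 marks N2=suspect -> (suspect,v1)
Op 5: gossip N0<->N1 -> N0.N0=(alive,v1) N0.N1=(alive,v0) N0.N2=(suspect,v1) | N1.N0=(alive,v1) N1.N1=(alive,v0) N1.N2=(dead,v1)
Op 6: N1 marks N2=dead -> (dead,v2)
Op 7: N0 marks N1=dead -> (dead,v1)
Op 8: N0 marks N2=alive -> (alive,v2)
Op 9: N0 marks N2=suspect -> (suspect,v3)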